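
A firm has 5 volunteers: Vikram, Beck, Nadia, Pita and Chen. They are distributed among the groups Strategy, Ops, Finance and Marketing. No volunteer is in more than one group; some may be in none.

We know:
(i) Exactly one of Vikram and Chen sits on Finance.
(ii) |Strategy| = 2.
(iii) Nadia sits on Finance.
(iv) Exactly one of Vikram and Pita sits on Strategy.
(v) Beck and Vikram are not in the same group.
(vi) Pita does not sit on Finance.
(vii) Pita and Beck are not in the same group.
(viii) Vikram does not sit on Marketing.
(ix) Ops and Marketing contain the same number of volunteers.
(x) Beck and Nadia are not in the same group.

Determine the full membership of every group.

Strategy = {Chen, Pita}; Ops = {}; Finance = {Nadia, Vikram}; Marketing = {}

From (iii): Nadia ∈ Finance.
From (vi): Pita ∉ Finance.
From (viii): Vikram ∉ Marketing.
(x): Beck ∉ Finance.
Suppose Vikram ∈ Strategy: no assignment then satisfies all the clues, so Vikram ∉ Strategy.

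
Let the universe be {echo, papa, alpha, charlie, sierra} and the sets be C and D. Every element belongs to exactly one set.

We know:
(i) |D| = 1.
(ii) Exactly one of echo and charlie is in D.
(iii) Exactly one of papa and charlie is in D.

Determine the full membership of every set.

C = {alpha, echo, papa, sierra}; D = {charlie}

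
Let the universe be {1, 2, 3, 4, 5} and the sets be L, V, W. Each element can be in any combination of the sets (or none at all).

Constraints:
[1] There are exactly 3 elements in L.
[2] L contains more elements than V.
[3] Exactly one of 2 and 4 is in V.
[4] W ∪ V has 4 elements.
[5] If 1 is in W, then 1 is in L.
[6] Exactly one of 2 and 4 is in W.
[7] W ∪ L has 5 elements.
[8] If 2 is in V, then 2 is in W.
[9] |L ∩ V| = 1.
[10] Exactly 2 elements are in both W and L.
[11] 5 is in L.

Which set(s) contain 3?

3: W

From (11): 5 ∈ L.
Suppose 3 ∈ L: no assignment then satisfies all the clues, so 3 ∉ L.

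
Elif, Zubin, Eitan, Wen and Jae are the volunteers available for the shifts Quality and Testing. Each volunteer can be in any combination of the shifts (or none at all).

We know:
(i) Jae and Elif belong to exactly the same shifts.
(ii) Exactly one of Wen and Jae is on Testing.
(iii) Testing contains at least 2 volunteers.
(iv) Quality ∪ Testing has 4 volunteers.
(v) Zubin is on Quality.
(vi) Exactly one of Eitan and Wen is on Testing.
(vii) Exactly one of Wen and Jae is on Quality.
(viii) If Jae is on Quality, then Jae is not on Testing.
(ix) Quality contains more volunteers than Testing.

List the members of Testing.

Testing = {Wen, Zubin}

From (v): Zubin ∈ Quality.
Suppose Elif ∈ Testing: no assignment then satisfies all the clues, so Elif ∉ Testing.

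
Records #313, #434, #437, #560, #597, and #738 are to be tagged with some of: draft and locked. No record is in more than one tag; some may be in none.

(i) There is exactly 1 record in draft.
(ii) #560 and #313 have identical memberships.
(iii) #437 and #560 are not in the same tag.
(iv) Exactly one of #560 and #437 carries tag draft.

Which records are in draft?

draft = {#437}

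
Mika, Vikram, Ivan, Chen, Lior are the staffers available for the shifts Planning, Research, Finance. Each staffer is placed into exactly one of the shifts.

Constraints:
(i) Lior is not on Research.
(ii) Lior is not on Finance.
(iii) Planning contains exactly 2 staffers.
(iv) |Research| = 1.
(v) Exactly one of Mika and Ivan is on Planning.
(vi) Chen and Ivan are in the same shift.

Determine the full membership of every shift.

Planning = {Lior, Mika}; Research = {Vikram}; Finance = {Chen, Ivan}

From (i): Lior ∉ Research.
From (ii): Lior ∉ Finance.
Only one shift left: Lior ∈ Planning.
Suppose Mika ∉ Planning: no assignment then satisfies all the clues, so Mika ∈ Planning.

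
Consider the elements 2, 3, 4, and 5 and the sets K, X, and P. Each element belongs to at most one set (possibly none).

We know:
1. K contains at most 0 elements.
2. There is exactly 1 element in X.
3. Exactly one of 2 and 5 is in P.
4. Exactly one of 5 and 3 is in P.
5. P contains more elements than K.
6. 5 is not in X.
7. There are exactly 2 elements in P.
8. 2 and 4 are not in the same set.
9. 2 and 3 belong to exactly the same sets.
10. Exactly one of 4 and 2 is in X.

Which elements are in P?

P = {2, 3}

From (6): 5 ∉ X.
(1): K already has 0, so the rest are out.
Suppose 2 ∉ P: no assignment then satisfies all the clues, so 2 ∈ P.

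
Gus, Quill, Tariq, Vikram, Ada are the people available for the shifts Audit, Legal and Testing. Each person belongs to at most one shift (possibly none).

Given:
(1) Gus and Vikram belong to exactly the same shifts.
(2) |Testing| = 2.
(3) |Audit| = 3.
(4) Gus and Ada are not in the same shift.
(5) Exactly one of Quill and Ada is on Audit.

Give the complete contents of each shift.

Audit = {Gus, Quill, Vikram}; Legal = {}; Testing = {Ada, Tariq}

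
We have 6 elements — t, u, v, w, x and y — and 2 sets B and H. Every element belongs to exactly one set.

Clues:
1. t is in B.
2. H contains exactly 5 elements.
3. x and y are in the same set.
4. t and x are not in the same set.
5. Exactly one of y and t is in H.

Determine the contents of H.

H = {u, v, w, x, y}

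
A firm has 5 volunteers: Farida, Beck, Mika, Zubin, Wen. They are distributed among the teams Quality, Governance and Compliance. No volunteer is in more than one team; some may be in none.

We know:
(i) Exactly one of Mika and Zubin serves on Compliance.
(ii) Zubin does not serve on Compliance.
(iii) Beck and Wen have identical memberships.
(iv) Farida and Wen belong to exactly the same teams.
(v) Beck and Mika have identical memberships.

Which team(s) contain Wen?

Wen: Compliance

From (ii): Zubin ∉ Compliance.
(i) (exactly one): Mika ∈ Compliance.
(v): Beck matches Mika: Beck ∉ Quality.
(v): Beck matches Mika: Beck ∉ Governance.
(v): Beck matches Mika: Beck ∈ Compliance.
(iii): Wen matches Beck: Wen ∉ Quality.
(iii): Wen matches Beck: Wen ∉ Governance.
(iii): Wen matches Beck: Wen ∈ Compliance.
(iv): Farida matches Wen: Farida ∉ Quality.
(iv): Farida matches Wen: Farida ∉ Governance.
(iv): Farida matches Wen: Farida ∈ Compliance.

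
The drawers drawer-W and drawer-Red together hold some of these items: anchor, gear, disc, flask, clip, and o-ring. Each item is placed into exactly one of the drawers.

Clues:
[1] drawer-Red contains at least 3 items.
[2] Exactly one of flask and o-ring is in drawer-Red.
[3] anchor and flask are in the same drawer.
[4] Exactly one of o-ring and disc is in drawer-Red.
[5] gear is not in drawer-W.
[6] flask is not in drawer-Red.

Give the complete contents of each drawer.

From (5): gear ∉ drawer-W.
From (6): flask ∉ drawer-Red.
(2) (exactly one): o-ring ∈ drawer-Red.
(3): anchor matches flask: anchor ∉ drawer-Red.
(4) (exactly one): disc ∉ drawer-Red.
Only one drawer left: anchor ∈ drawer-W.
Only one drawer left: gear ∈ drawer-Red.
Only one drawer left: disc ∈ drawer-W.
Only one drawer left: flask ∈ drawer-W.
(1): only 3 candidates remain for drawer-Red, so all are in.

drawer-W = {anchor, disc, flask}; drawer-Red = {clip, gear, o-ring}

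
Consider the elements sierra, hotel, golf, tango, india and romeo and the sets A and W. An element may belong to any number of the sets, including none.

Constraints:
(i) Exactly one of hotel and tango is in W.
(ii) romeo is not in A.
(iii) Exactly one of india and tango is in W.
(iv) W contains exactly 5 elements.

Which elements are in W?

W = {golf, hotel, india, romeo, sierra}

From (ii): romeo ∉ A.
Suppose sierra ∉ W: no assignment then satisfies all the clues, so sierra ∈ W.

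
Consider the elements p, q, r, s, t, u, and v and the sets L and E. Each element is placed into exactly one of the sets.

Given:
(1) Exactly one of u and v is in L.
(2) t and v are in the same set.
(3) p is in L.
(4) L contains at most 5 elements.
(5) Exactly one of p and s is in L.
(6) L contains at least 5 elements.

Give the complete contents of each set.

L = {p, q, r, t, v}; E = {s, u}

From (3): p ∈ L.
(5) (exactly one): s ∉ L.
Only one set left: s ∈ E.
Suppose q ∉ L: no assignment then satisfies all the clues, so q ∈ L.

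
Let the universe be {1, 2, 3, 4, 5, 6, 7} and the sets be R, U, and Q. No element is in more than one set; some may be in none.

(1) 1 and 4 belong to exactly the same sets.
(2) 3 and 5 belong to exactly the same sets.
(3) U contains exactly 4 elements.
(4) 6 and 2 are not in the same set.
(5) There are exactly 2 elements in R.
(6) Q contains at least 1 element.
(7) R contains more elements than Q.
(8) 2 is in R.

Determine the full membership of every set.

From (8): 2 ∈ R.
(4): 6 ∉ R.
Suppose 1 ∈ R: no assignment then satisfies all the clues, so 1 ∉ R.

R = {2, 7}; U = {1, 3, 4, 5}; Q = {6}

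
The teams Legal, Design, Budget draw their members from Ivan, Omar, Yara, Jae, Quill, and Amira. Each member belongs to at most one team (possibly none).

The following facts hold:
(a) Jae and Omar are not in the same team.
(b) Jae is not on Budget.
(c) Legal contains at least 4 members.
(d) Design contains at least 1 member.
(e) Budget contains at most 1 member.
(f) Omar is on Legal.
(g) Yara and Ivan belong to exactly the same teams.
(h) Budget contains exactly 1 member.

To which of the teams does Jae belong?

Jae: Design

From (b): Jae ∉ Budget.
From (f): Omar ∈ Legal.
(a): Jae ∉ Legal.
Suppose Jae ∉ Design: no assignment then satisfies all the clues, so Jae ∈ Design.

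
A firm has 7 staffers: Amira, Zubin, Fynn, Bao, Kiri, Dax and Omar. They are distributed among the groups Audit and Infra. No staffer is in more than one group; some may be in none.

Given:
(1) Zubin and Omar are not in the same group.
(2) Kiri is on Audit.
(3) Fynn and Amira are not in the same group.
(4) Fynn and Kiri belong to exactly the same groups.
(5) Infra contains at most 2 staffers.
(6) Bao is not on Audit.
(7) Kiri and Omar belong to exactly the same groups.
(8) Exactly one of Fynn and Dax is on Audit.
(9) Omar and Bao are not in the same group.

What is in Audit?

From (2): Kiri ∈ Audit.
From (6): Bao ∉ Audit.
(4): Fynn matches Kiri: Fynn ∈ Audit.
(7): Omar matches Kiri: Omar ∈ Audit.
(8) (exactly one): Dax ∉ Audit.
(1): Zubin ∉ Audit.
(3): Amira ∉ Audit.

Audit = {Fynn, Kiri, Omar}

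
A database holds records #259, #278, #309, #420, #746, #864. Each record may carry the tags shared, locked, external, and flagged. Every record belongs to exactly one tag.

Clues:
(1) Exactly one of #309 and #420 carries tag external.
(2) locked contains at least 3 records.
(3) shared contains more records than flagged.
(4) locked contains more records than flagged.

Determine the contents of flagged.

flagged = {}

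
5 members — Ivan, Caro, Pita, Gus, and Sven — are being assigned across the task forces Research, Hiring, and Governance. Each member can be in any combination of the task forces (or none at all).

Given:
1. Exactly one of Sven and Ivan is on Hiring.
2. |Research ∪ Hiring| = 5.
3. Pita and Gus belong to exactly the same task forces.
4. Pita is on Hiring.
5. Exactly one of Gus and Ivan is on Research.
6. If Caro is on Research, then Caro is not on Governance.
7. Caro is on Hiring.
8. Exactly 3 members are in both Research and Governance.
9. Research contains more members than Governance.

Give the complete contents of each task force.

Research = {Caro, Gus, Pita, Sven}; Hiring = {Caro, Gus, Ivan, Pita}; Governance = {Gus, Pita, Sven}

From (4): Pita ∈ Hiring.
From (7): Caro ∈ Hiring.
(3): Gus matches Pita: Gus ∈ Hiring.
Suppose Ivan ∈ Research: no assignment then satisfies all the clues, so Ivan ∉ Research.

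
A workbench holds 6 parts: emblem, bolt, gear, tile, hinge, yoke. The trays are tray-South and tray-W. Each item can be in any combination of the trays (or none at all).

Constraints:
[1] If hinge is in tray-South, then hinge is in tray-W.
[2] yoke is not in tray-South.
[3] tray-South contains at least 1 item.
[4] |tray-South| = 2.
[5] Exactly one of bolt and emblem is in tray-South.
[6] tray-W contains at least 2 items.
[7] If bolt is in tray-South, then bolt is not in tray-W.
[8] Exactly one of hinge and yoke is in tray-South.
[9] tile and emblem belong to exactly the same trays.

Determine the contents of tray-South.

tray-South = {bolt, hinge}

From (2): yoke ∉ tray-South.
(8) (exactly one): hinge ∈ tray-South.
(1): hinge ∈ tray-W.
Suppose emblem ∈ tray-South: no assignment then satisfies all the clues, so emblem ∉ tray-South.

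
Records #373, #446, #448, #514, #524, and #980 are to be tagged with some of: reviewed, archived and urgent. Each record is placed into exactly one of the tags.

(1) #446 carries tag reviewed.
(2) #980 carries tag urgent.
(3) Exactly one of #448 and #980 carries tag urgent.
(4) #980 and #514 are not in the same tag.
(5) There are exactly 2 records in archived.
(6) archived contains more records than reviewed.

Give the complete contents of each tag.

reviewed = {#446}; archived = {#448, #514}; urgent = {#373, #524, #980}

From (1): #446 ∈ reviewed.
From (2): #980 ∈ urgent.
(3) (exactly one): #448 ∉ urgent.
(4): #514 ∉ urgent.
Suppose #373 ∈ reviewed: no assignment then satisfies all the clues, so #373 ∉ reviewed.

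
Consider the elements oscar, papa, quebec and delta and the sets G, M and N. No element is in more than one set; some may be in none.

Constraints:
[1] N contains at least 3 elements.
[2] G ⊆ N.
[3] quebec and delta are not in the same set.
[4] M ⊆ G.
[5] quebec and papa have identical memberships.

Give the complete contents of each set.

G = {}; M = {}; N = {oscar, papa, quebec}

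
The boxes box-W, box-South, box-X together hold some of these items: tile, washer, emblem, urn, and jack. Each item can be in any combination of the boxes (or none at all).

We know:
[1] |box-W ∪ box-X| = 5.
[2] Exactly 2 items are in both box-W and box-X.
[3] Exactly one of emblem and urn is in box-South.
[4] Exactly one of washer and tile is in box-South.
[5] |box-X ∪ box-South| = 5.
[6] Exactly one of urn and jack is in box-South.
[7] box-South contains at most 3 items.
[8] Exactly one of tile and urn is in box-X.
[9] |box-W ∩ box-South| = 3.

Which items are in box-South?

box-South = {emblem, jack, tile}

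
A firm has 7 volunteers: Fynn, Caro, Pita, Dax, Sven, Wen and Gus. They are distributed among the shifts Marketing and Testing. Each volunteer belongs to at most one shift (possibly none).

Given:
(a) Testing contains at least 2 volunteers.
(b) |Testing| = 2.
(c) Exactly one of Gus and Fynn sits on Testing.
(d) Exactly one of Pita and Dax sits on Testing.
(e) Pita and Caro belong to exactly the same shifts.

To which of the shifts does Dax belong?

Dax: Testing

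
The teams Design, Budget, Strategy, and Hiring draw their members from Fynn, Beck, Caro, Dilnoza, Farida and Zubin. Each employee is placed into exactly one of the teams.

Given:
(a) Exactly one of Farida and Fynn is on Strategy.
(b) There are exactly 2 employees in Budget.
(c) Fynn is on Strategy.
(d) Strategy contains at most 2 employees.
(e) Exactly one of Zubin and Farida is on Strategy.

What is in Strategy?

Strategy = {Fynn, Zubin}

From (c): Fynn ∈ Strategy.
(a) (exactly one): Farida ∉ Strategy.
(e) (exactly one): Zubin ∈ Strategy.
(d): Strategy already has 2, so the rest are out.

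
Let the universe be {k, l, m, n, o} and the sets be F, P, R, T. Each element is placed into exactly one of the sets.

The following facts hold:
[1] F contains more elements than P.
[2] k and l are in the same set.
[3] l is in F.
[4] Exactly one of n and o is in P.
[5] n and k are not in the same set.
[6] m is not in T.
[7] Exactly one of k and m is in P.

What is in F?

F = {k, l, o}

From (3): l ∈ F.
From (6): m ∉ T.
(2): k matches l: k ∈ F.
(5): n ∉ F.
(7) (exactly one): m ∈ P.
Suppose o ∉ F: no assignment then satisfies all the clues, so o ∈ F.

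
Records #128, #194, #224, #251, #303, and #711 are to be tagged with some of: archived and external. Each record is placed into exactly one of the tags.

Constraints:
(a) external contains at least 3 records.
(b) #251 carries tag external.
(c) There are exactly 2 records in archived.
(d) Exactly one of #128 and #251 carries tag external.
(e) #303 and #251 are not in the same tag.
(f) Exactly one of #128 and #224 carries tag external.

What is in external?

external = {#194, #224, #251, #711}

From (b): #251 ∈ external.
(d) (exactly one): #128 ∉ external.
(e): #303 ∉ external.
(f) (exactly one): #224 ∈ external.
Only one tag left: #128 ∈ archived.
Only one tag left: #303 ∈ archived.
(c): archived already has 2, so the rest are out.
Only one tag left: #194 ∈ external.
Only one tag left: #711 ∈ external.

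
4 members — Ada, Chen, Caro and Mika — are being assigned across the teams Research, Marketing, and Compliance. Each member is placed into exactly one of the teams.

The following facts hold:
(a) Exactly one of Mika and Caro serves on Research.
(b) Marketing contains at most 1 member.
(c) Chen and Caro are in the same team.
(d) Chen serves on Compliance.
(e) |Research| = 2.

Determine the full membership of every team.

Research = {Ada, Mika}; Marketing = {}; Compliance = {Caro, Chen}

From (d): Chen ∈ Compliance.
(c): Caro matches Chen: Caro ∉ Research.
(c): Caro matches Chen: Caro ∉ Marketing.
(c): Caro matches Chen: Caro ∈ Compliance.
(e): only 2 candidates remain for Research, so all are in.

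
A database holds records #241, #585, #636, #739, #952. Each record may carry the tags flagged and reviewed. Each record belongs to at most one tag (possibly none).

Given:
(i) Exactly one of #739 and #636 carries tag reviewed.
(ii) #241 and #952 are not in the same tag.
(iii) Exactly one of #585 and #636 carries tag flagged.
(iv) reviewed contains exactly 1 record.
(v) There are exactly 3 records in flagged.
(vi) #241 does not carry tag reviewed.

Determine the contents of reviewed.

From (vi): #241 ∉ reviewed.
Suppose #585 ∈ reviewed: no assignment then satisfies all the clues, so #585 ∉ reviewed.

reviewed = {#636}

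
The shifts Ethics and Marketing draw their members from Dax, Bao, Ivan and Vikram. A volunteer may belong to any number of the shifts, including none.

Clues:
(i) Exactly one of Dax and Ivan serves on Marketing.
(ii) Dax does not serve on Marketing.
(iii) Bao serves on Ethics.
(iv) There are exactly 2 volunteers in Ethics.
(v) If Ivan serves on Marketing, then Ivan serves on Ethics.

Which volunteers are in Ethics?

From (ii): Dax ∉ Marketing.
From (iii): Bao ∈ Ethics.
(i) (exactly one): Ivan ∈ Marketing.
(v): Ivan ∈ Ethics.
(iv): Ethics already has 2, so the rest are out.

Ethics = {Bao, Ivan}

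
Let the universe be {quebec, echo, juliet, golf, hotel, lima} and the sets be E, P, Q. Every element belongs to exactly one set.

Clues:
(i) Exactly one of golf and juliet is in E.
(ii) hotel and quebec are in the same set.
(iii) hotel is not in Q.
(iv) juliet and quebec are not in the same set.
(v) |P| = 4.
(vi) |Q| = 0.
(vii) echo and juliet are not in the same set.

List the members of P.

P = {echo, golf, hotel, quebec}

From (iii): hotel ∉ Q.
(ii): quebec matches hotel: quebec ∉ Q.
(vi): Q already has 0, so the rest are out.
Suppose quebec ∉ P: no assignment then satisfies all the clues, so quebec ∈ P.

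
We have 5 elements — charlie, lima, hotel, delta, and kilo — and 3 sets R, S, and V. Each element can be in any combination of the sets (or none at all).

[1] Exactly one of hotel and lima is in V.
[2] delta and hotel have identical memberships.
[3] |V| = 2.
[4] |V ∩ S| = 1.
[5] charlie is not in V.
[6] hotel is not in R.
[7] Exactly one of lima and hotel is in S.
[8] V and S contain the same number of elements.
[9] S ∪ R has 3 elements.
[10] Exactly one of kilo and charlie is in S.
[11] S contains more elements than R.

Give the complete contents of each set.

R = {kilo}; S = {charlie, lima}; V = {kilo, lima}

From (5): charlie ∉ V.
From (6): hotel ∉ R.
(2): delta matches hotel: delta ∉ R.
Suppose charlie ∈ R: no assignment then satisfies all the clues, so charlie ∉ R.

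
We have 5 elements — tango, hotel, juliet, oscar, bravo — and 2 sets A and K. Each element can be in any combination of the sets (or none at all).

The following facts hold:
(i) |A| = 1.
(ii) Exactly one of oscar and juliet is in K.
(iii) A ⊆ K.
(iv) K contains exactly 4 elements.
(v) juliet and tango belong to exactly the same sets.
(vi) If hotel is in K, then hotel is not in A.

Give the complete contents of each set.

A = {bravo}; K = {bravo, hotel, juliet, tango}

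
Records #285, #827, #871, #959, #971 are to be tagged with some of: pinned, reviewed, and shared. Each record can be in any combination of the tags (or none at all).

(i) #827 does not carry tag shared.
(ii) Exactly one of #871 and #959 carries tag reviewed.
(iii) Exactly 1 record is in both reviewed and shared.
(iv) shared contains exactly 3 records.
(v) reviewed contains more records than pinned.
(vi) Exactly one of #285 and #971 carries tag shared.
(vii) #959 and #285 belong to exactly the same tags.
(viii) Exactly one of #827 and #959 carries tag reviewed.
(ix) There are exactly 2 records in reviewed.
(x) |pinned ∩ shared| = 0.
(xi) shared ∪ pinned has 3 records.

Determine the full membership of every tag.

pinned = {}; reviewed = {#827, #871}; shared = {#285, #871, #959}

From (i): #827 ∉ shared.
Suppose #285 ∈ pinned: no assignment then satisfies all the clues, so #285 ∉ pinned.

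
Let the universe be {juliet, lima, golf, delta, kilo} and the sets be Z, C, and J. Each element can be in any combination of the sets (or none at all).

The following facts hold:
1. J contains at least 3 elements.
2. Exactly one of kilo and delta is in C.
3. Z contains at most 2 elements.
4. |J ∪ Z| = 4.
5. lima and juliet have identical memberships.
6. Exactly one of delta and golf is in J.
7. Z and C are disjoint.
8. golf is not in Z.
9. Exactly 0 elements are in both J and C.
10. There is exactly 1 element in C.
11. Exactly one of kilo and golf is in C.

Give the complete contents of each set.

Z = {delta}; C = {kilo}; J = {golf, juliet, lima}

From (8): golf ∉ Z.
Suppose juliet ∈ Z: no assignment then satisfies all the clues, so juliet ∉ Z.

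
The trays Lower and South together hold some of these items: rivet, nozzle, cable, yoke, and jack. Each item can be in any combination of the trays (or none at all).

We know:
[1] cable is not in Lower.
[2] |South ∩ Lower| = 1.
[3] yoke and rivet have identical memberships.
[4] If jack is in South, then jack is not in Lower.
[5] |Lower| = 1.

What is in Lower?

Lower = {nozzle}

From (1): cable ∉ Lower.
Suppose rivet ∈ Lower: no assignment then satisfies all the clues, so rivet ∉ Lower.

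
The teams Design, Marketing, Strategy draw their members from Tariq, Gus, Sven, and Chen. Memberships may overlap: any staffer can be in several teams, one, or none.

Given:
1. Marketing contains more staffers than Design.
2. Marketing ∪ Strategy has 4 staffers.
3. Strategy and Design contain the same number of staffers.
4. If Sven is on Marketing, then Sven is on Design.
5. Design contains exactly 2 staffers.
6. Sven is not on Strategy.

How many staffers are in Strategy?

2

From (6): Sven ∉ Strategy.
Suppose Sven ∉ Design: no assignment then satisfies all the clues, so Sven ∈ Design.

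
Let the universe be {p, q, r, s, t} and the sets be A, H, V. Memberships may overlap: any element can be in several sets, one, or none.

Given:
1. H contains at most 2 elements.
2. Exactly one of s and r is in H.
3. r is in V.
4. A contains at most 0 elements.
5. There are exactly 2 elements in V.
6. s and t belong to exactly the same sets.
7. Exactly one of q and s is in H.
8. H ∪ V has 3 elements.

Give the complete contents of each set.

A = {}; H = {q, r}; V = {p, r}

From (3): r ∈ V.
(4): A already has 0, so the rest are out.
Suppose p ∈ H: no assignment then satisfies all the clues, so p ∉ H.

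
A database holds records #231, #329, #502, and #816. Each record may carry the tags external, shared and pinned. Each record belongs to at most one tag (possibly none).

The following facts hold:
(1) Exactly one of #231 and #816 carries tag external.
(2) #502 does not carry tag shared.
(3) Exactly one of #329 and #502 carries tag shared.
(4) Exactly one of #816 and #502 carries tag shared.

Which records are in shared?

shared = {#329, #816}

From (2): #502 ∉ shared.
(3) (exactly one): #329 ∈ shared.
(4) (exactly one): #816 ∈ shared.
(1) (exactly one): #231 ∈ external.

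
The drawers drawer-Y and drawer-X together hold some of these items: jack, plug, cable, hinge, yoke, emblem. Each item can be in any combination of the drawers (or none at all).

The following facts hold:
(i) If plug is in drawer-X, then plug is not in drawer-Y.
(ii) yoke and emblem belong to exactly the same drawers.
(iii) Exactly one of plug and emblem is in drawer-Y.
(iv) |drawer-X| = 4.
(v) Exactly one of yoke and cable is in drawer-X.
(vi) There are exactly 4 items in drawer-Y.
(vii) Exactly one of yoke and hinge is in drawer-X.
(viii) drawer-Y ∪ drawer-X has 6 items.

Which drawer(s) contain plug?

plug: drawer-X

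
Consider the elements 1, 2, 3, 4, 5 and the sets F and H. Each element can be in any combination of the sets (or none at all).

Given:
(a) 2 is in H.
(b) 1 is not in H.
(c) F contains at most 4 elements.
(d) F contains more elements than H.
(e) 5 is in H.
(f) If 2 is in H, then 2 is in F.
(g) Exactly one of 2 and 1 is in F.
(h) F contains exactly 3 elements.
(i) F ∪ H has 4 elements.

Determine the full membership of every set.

F = {2, 3, 4}; H = {2, 5}

From (a): 2 ∈ H.
From (b): 1 ∉ H.
From (e): 5 ∈ H.
(f): 2 ∈ F.
(g) (exactly one): 1 ∉ F.
Suppose 3 ∉ F: no assignment then satisfies all the clues, so 3 ∈ F.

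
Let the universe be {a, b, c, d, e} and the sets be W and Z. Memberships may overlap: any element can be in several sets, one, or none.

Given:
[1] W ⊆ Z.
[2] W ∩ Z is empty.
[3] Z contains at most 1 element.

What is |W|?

0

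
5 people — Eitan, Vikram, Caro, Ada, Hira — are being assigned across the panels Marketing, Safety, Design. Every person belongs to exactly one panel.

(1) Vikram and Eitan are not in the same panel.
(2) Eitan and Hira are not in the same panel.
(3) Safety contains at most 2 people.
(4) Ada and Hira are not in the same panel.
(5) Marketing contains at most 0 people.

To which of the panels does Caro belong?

Caro: Design

(5): Marketing already has 0, so the rest are out.
Suppose Caro ∈ Safety: no assignment then satisfies all the clues, so Caro ∉ Safety.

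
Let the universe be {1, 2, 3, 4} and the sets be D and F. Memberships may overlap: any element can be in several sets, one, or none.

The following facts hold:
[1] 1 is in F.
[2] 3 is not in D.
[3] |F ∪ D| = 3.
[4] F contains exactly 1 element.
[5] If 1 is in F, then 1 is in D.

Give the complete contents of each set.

D = {1, 2, 4}; F = {1}

From (1): 1 ∈ F.
From (2): 3 ∉ D.
(4): F already has 1, so the rest are out.
(5): 1 ∈ D.
Suppose 2 ∉ D: no assignment then satisfies all the clues, so 2 ∈ D.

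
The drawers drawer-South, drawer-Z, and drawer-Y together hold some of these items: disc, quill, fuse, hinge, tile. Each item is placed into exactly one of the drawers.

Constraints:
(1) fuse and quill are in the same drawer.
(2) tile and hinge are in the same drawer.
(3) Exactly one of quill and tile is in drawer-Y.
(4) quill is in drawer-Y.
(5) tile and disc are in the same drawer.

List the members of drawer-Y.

From (4): quill ∈ drawer-Y.
(1): fuse matches quill: fuse ∉ drawer-South.
(1): fuse matches quill: fuse ∉ drawer-Z.
(1): fuse matches quill: fuse ∈ drawer-Y.
(3) (exactly one): tile ∉ drawer-Y.
(5): disc matches tile: disc ∉ drawer-Y.
(2): hinge matches tile: hinge ∉ drawer-Y.

drawer-Y = {fuse, quill}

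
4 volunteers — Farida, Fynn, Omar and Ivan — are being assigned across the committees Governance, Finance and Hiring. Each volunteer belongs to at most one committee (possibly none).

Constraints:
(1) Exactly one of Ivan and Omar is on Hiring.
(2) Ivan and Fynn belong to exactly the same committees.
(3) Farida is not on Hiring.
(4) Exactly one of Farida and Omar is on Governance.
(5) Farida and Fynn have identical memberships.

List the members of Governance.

Governance = {Farida, Fynn, Ivan}

From (3): Farida ∉ Hiring.
(5): Fynn matches Farida: Fynn ∉ Hiring.
(2): Ivan matches Fynn: Ivan ∉ Hiring.
(1) (exactly one): Omar ∈ Hiring.
(4) (exactly one): Farida ∈ Governance.
(5): Fynn matches Farida: Fynn ∈ Governance.
(2): Ivan matches Fynn: Ivan ∈ Governance.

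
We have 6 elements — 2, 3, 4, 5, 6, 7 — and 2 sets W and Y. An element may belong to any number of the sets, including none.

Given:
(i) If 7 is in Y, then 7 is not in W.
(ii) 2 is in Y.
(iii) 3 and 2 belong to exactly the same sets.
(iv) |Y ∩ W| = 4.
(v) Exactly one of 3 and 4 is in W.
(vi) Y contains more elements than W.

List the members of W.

W = {2, 3, 5, 6}

From (ii): 2 ∈ Y.
(iii): 3 matches 2: 3 ∈ Y.
Suppose 2 ∉ W: no assignment then satisfies all the clues, so 2 ∈ W.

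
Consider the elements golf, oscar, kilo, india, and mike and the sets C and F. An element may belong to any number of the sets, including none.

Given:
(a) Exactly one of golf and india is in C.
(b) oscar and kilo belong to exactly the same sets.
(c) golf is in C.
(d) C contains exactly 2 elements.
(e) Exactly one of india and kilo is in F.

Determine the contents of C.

C = {golf, mike}

From (c): golf ∈ C.
(a) (exactly one): india ∉ C.
Suppose oscar ∈ C: no assignment then satisfies all the clues, so oscar ∉ C.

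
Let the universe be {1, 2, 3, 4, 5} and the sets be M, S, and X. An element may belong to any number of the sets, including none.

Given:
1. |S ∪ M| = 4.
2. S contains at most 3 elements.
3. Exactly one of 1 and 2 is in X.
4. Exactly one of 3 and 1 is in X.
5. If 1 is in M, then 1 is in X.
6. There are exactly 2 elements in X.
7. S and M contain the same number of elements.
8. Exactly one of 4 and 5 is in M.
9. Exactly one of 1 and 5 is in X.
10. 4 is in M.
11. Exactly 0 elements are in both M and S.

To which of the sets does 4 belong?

4: M, X

From (10): 4 ∈ M.
(8) (exactly one): 5 ∉ M.
Suppose 4 ∈ S: no assignment then satisfies all the clues, so 4 ∉ S.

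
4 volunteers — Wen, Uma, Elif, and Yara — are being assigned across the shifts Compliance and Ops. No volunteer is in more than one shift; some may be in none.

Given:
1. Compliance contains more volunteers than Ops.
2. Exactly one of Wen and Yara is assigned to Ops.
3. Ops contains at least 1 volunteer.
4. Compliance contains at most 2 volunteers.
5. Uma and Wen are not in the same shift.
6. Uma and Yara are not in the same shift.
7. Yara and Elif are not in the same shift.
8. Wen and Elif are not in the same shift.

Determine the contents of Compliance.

Compliance = {Elif, Uma}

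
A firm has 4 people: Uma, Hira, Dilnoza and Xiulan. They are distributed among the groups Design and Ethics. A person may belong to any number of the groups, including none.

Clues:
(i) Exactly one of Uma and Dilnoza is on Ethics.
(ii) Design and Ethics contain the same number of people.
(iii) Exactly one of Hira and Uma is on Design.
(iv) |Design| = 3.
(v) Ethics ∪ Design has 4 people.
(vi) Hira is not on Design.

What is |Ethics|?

3

From (vi): Hira ∉ Design.
(iii) (exactly one): Uma ∈ Design.
(iv): only 3 candidates remain for Design, so all are in.
Suppose Hira ∉ Ethics: no assignment then satisfies all the clues, so Hira ∈ Ethics.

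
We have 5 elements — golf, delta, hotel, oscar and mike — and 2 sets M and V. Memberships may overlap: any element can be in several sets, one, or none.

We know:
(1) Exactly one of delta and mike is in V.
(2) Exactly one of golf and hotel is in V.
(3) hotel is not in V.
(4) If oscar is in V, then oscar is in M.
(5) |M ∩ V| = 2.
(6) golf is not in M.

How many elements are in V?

3

From (3): hotel ∉ V.
From (6): golf ∉ M.
(2) (exactly one): golf ∈ V.
Suppose oscar ∉ M: no assignment then satisfies all the clues, so oscar ∈ M.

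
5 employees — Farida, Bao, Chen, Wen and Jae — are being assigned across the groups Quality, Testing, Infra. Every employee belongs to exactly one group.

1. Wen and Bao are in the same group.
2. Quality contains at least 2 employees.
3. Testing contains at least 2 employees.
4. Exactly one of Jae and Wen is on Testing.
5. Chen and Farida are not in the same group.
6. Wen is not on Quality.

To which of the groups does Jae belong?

From (6): Wen ∉ Quality.
(1): Bao matches Wen: Bao ∉ Quality.
Suppose Jae ∉ Quality: no assignment then satisfies all the clues, so Jae ∈ Quality.

Jae: Quality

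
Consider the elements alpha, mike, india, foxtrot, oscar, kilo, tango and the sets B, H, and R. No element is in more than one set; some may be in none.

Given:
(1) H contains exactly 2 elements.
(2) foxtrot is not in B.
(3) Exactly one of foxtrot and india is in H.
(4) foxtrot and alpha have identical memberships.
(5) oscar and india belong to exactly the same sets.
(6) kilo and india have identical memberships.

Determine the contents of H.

H = {alpha, foxtrot}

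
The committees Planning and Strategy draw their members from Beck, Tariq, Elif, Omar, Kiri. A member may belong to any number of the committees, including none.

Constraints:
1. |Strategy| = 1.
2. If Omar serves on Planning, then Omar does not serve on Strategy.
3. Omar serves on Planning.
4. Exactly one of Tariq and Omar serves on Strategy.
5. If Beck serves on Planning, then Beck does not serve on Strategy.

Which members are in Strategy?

Strategy = {Tariq}

From (3): Omar ∈ Planning.
(2): Omar ∉ Strategy.
(4) (exactly one): Tariq ∈ Strategy.
(1): Strategy already has 1, so the rest are out.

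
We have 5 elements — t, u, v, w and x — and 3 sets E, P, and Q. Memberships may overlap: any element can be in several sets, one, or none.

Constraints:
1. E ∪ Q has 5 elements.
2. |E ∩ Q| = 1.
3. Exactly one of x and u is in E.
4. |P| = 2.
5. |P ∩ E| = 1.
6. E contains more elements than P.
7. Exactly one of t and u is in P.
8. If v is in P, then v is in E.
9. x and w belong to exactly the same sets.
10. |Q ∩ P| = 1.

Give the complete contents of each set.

E = {t, v, w, x}; P = {u, v}; Q = {t, u}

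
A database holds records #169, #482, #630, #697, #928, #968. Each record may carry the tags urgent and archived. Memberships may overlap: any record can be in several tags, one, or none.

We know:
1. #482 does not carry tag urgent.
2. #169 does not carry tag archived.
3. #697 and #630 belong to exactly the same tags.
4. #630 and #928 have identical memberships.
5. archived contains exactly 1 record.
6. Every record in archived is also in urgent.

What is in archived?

From (1): #482 ∉ urgent.
From (2): #169 ∉ archived.
(6) contrapositive: #482 ∉ archived.
Suppose #630 ∈ archived: no assignment then satisfies all the clues, so #630 ∉ archived.

archived = {#968}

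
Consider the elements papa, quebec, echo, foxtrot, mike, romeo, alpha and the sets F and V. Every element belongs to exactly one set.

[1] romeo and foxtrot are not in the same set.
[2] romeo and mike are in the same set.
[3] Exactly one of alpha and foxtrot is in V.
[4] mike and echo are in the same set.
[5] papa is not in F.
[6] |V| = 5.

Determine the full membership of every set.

F = {foxtrot, quebec}; V = {alpha, echo, mike, papa, romeo}

From (5): papa ∉ F.
Only one set left: papa ∈ V.
Suppose quebec ∉ F: no assignment then satisfies all the clues, so quebec ∈ F.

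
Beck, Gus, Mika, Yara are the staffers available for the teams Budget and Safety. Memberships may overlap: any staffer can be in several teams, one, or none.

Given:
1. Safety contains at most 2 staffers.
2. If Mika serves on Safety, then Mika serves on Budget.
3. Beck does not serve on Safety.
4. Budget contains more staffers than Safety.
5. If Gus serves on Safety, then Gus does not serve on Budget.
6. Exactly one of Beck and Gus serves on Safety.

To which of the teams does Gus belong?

Gus: Safety

From (3): Beck ∉ Safety.
(6) (exactly one): Gus ∈ Safety.
(5): Gus ∉ Budget.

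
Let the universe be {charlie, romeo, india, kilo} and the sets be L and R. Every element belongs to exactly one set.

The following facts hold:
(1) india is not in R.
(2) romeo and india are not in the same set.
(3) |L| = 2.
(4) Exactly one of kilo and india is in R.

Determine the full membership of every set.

From (1): india ∉ R.
(4) (exactly one): kilo ∈ R.
Only one set left: india ∈ L.
(2): romeo ∉ L.
(3): only 2 candidates remain for L, so all are in.
Only one set left: romeo ∈ R.

L = {charlie, india}; R = {kilo, romeo}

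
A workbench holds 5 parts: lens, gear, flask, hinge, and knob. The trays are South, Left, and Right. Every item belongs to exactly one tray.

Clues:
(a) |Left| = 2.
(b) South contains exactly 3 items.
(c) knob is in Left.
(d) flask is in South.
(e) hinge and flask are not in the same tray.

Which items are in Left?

Left = {hinge, knob}

From (c): knob ∈ Left.
From (d): flask ∈ South.
(e): hinge ∉ South.
(b): only 3 candidates remain for South, so all are in.
(a): only 2 candidates remain for Left, so all are in.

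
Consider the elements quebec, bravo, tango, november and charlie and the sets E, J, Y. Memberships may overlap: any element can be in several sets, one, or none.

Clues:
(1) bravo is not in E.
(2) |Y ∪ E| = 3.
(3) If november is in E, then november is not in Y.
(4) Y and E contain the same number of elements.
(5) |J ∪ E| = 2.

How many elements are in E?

2

From (1): bravo ∉ E.
Suppose bravo ∈ J: no assignment then satisfies all the clues, so bravo ∉ J.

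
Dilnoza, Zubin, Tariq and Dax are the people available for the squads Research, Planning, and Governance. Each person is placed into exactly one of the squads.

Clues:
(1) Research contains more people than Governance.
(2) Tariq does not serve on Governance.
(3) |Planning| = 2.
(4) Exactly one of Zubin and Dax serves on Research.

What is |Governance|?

0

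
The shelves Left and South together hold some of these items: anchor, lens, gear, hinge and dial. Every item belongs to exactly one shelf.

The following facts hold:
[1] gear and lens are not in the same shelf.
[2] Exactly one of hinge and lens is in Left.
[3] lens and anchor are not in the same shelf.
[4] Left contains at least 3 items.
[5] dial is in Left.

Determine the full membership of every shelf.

Left = {anchor, dial, gear, hinge}; South = {lens}

From (5): dial ∈ Left.
Suppose anchor ∉ Left: no assignment then satisfies all the clues, so anchor ∈ Left.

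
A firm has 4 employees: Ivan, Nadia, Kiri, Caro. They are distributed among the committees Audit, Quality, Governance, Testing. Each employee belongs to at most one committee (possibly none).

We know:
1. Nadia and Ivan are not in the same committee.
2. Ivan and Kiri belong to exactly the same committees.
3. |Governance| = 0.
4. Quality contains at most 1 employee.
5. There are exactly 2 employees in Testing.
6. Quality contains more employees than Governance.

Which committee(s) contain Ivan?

Ivan: Testing

(3): Governance already has 0, so the rest are out.
Suppose Ivan ∈ Audit: no assignment then satisfies all the clues, so Ivan ∉ Audit.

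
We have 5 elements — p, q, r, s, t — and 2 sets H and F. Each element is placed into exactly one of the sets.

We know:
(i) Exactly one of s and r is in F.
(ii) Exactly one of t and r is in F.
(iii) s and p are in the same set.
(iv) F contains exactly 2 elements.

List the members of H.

H = {p, s, t}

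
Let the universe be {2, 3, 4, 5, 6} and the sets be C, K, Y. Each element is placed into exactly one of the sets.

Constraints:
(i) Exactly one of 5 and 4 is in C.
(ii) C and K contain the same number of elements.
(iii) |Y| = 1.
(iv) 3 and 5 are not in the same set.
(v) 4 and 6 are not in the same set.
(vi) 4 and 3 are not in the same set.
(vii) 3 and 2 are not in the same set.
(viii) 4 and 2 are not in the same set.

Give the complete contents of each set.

C = {2, 5}; K = {3, 6}; Y = {4}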